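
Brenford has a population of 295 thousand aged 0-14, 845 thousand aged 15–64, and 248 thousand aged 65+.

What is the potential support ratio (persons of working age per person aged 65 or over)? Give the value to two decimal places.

Potential support ratio: 3.41

Potential support ratio = 845 / 248 = 3.41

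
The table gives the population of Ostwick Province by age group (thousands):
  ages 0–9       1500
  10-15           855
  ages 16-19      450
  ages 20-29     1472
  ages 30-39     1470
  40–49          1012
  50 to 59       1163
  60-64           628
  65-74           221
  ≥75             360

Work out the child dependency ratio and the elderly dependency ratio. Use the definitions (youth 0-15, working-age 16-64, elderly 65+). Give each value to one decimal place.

0–15: 1500 + 855 = 2355
16–64: 450 + 1472 + 1470 + 1012 + 1163 + 628 = 6195
65+: 221 + 360 = 581
Youth dependency ratio = 2355 / 6195 × 100 = 38.0
Old-age dependency ratio = 581 / 6195 × 100 = 9.4

Youth dependency ratio: 38.0
Old-age dependency ratio: 9.4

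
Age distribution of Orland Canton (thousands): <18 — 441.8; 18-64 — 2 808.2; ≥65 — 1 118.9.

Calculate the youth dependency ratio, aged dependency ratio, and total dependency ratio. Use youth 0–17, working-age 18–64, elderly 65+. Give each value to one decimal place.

Youth dependency ratio = 441.8 / 2 808.2 × 100 = 15.7
Old-age dependency ratio = 1 118.9 / 2 808.2 × 100 = 39.8
Total dependency ratio = (441.8 + 1 118.9) / 2 808.2 × 100 = 1 560.7 / 2 808.2 × 100 = 55.6

Youth dependency ratio: 15.7
Old-age dependency ratio: 39.8
Total dependency ratio: 55.6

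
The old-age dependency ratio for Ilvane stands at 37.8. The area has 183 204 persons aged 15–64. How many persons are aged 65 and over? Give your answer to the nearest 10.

Old-age dependency ratio = elderly / working-age × 100
37.8 = E / 183 204 × 100
⇒ 69 250

Aged 65 and over: 69 250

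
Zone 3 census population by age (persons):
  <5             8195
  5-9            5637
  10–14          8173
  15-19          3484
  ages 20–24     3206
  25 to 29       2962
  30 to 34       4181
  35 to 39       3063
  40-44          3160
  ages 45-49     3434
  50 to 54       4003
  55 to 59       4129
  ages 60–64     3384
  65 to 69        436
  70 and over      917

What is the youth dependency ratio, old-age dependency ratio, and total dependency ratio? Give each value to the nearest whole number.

Youth dependency ratio: 63
Old-age dependency ratio: 4
Total dependency ratio: 67

0–14: 8195 + 5637 + 8173 = 22005
15–64: 3484 + 3206 + 2962 + 4181 + 3063 + 3160 + 3434 + 4003 + 4129 + 3384 = 35006
65+: 436 + 917 = 1353
Youth dependency ratio = 22005 / 35006 × 100 = 63
Old-age dependency ratio = 1353 / 35006 × 100 = 4
Total dependency ratio = (22005 + 1353) / 35006 × 100 = 23358 / 35006 × 100 = 67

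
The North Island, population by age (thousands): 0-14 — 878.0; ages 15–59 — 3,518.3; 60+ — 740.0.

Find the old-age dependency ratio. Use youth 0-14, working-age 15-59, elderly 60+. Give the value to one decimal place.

Old-age dependency ratio: 21.0

Old-age dependency ratio = 740.0 / 3,518.3 × 100 = 21.0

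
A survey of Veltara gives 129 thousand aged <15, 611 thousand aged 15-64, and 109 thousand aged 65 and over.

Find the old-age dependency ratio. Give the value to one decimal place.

Old-age dependency ratio = 109 / 611 × 100 = 17.8

Old-age dependency ratio: 17.8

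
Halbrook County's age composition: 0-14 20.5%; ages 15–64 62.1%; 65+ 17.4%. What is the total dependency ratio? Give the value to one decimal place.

Total dependency ratio = (20.5 + 17.4) / 62.1 × 100 = 37.9 / 62.1 × 100 = 61.0

Total dependency ratio: 61.0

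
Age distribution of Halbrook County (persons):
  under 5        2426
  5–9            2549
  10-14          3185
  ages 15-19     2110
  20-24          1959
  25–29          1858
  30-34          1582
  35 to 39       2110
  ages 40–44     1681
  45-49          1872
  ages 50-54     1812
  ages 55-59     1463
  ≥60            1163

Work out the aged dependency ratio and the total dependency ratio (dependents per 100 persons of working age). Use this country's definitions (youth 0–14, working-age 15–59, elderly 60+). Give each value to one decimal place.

Old-age dependency ratio: 7.1
Total dependency ratio: 56.7

0–14: 2426 + 2549 + 3185 = 8160
15–59: 2110 + 1959 + 1858 + 1582 + 2110 + 1681 + 1872 + 1812 + 1463 = 16447
60+: 1163
Old-age dependency ratio = 1163 / 16447 × 100 = 7.1
Total dependency ratio = (8160 + 1163) / 16447 × 100 = 9323 / 16447 × 100 = 56.7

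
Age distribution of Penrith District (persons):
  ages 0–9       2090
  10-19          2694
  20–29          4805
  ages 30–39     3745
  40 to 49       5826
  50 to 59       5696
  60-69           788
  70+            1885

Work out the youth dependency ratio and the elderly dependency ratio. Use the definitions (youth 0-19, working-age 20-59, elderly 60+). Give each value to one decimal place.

0–19: 2090 + 2694 = 4784
20–59: 4805 + 3745 + 5826 + 5696 = 20072
60+: 788 + 1885 = 2673
Youth dependency ratio = 4784 / 20072 × 100 = 23.8
Old-age dependency ratio = 2673 / 20072 × 100 = 13.3

Youth dependency ratio: 23.8
Old-age dependency ratio: 13.3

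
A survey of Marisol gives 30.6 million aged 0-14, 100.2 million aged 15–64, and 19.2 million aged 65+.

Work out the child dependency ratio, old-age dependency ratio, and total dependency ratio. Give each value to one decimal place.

Youth dependency ratio = 30.6 / 100.2 × 100 = 30.5
Old-age dependency ratio = 19.2 / 100.2 × 100 = 19.2
Total dependency ratio = (30.6 + 19.2) / 100.2 × 100 = 49.8 / 100.2 × 100 = 49.7

Youth dependency ratio: 30.5
Old-age dependency ratio: 19.2
Total dependency ratio: 49.7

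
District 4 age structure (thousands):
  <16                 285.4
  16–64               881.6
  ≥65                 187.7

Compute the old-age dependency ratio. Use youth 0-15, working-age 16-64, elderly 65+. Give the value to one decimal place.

Old-age dependency ratio = 187.7 / 881.6 × 100 = 21.3

Old-age dependency ratio: 21.3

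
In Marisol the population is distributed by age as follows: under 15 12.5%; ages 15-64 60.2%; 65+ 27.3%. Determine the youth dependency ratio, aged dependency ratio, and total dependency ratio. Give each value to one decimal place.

Youth dependency ratio = 12.5 / 60.2 × 100 = 20.8
Old-age dependency ratio = 27.3 / 60.2 × 100 = 45.3
Total dependency ratio = (12.5 + 27.3) / 60.2 × 100 = 39.8 / 60.2 × 100 = 66.1

Youth dependency ratio: 20.8
Old-age dependency ratio: 45.3
Total dependency ratio: 66.1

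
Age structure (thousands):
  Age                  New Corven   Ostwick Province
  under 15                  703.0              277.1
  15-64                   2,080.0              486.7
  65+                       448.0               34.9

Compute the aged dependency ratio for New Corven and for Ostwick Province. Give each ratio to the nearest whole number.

New Corven: 448.0 / 2,080.0 × 100 = 22
Ostwick Province: 34.9 / 486.7 × 100 = 7

New Corven: 22
Ostwick Province: 7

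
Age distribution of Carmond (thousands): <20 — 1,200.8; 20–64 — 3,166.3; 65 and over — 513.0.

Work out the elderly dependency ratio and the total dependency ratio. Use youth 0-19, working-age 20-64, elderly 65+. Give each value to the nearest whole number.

Old-age dependency ratio = 513.0 / 3,166.3 × 100 = 16
Total dependency ratio = (1,200.8 + 513.0) / 3,166.3 × 100 = 1,713.8 / 3,166.3 × 100 = 54

Old-age dependency ratio: 16
Total dependency ratio: 54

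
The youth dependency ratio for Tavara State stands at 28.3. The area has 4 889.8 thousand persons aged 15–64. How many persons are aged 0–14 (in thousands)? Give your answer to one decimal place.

Aged 0–14: 1 383.8

Youth dependency ratio = youth / working-age × 100
28.3 = Y / 4 889.8 × 100
⇒ 1 383.8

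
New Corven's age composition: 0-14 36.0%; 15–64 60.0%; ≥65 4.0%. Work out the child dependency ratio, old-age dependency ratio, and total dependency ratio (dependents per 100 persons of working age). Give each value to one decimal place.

Youth dependency ratio: 60.0
Old-age dependency ratio: 6.7
Total dependency ratio: 66.7

Youth dependency ratio = 36.0 / 60.0 × 100 = 60.0
Old-age dependency ratio = 4.0 / 60.0 × 100 = 6.7
Total dependency ratio = (36.0 + 4.0) / 60.0 × 100 = 40.0 / 60.0 × 100 = 66.7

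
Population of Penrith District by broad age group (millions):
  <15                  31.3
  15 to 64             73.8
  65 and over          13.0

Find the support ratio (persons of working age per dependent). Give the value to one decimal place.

Support ratio = 73.8 / (31.3 + 13.0) = 73.8 / 44.3 = 1.7

Support ratio: 1.7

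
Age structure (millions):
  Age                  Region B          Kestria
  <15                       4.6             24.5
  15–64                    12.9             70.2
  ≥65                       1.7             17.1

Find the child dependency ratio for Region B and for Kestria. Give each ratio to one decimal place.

Region B: 35.7
Kestria: 34.9

Region B: 4.6 / 12.9 × 100 = 35.7
Kestria: 24.5 / 70.2 × 100 = 34.9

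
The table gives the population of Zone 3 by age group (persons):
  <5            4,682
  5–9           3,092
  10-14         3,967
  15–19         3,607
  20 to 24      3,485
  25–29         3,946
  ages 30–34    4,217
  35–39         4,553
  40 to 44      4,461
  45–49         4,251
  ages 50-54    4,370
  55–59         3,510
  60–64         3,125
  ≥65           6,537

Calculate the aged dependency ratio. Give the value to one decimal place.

Old-age dependency ratio: 16.5

0–14: 4,682 + 3,092 + 3,967 = 11,741
15–64: 3,607 + 3,485 + 3,946 + 4,217 + 4,553 + 4,461 + 4,251 + 4,370 + 3,510 + 3,125 = 39,525
65+: 6,537
Old-age dependency ratio = 6,537 / 39,525 × 100 = 16.5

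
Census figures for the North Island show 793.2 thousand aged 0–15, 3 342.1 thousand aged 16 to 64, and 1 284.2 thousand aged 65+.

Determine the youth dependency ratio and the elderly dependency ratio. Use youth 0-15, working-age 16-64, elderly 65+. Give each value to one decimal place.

Youth dependency ratio: 23.7
Old-age dependency ratio: 38.4

Youth dependency ratio = 793.2 / 3 342.1 × 100 = 23.7
Old-age dependency ratio = 1 284.2 / 3 342.1 × 100 = 38.4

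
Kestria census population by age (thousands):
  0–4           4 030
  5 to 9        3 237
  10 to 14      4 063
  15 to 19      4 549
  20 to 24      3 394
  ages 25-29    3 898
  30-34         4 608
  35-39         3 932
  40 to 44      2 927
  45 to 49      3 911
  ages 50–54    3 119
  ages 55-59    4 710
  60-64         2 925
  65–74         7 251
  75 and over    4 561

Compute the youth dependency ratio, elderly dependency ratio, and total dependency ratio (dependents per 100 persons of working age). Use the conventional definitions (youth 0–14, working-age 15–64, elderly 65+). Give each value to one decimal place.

Youth dependency ratio: 29.8
Old-age dependency ratio: 31.1
Total dependency ratio: 60.9

0–14: 4 030 + 3 237 + 4 063 = 11 330
15–64: 4 549 + 3 394 + 3 898 + 4 608 + 3 932 + 2 927 + 3 911 + 3 119 + 4 710 + 2 925 = 37 973
65+: 7 251 + 4 561 = 11 812
Youth dependency ratio = 11 330 / 37 973 × 100 = 29.8
Old-age dependency ratio = 11 812 / 37 973 × 100 = 31.1
Total dependency ratio = (11 330 + 11 812) / 37 973 × 100 = 23 142 / 37 973 × 100 = 60.9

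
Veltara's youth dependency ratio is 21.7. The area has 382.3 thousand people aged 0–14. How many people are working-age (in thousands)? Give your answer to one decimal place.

Youth dependency ratio = youth / working-age × 100
21.7 = 382.3 / W × 100
⇒ 1 761.8

Working-age: 1 761.8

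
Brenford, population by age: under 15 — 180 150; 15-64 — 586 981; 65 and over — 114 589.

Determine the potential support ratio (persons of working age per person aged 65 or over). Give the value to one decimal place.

Potential support ratio = 586 981 / 114 589 = 5.1

Potential support ratio: 5.1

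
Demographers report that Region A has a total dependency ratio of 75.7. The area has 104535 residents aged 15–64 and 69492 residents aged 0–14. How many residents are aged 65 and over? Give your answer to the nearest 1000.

Total dependency ratio = (youth + elderly) / working-age × 100
75.7 = (69492 + E) / 104535 × 100
⇒ 10000

Aged 65 and over: 10000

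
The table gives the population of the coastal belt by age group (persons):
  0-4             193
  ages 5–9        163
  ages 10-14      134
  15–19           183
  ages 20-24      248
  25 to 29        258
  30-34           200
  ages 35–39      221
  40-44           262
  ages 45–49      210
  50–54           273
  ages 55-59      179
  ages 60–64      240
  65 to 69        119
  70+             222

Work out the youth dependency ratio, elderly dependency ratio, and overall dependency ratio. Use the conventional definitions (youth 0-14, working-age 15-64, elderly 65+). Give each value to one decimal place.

0–14: 193 + 163 + 134 = 490
15–64: 183 + 248 + 258 + 200 + 221 + 262 + 210 + 273 + 179 + 240 = 2274
65+: 119 + 222 = 341
Youth dependency ratio = 490 / 2274 × 100 = 21.5
Old-age dependency ratio = 341 / 2274 × 100 = 15.0
Total dependency ratio = (490 + 341) / 2274 × 100 = 831 / 2274 × 100 = 36.5

Youth dependency ratio: 21.5
Old-age dependency ratio: 15.0
Total dependency ratio: 36.5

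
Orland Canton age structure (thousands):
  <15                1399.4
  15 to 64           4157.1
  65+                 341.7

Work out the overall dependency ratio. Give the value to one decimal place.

Total dependency ratio = (1399.4 + 341.7) / 4157.1 × 100 = 1741.1 / 4157.1 × 100 = 41.9

Total dependency ratio: 41.9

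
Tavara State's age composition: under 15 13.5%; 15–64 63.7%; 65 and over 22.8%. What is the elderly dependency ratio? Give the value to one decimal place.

Old-age dependency ratio = 22.8 / 63.7 × 100 = 35.8

Old-age dependency ratio: 35.8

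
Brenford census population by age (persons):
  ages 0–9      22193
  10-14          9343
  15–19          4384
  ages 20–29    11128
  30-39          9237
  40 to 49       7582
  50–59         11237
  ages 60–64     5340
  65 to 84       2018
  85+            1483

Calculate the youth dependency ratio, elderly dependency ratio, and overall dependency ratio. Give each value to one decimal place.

Youth dependency ratio: 64.5
Old-age dependency ratio: 7.2
Total dependency ratio: 71.6

0–14: 22193 + 9343 = 31536
15–64: 4384 + 11128 + 9237 + 7582 + 11237 + 5340 = 48908
65+: 2018 + 1483 = 3501
Youth dependency ratio = 31536 / 48908 × 100 = 64.5
Old-age dependency ratio = 3501 / 48908 × 100 = 7.2
Total dependency ratio = (31536 + 3501) / 48908 × 100 = 35037 / 48908 × 100 = 71.6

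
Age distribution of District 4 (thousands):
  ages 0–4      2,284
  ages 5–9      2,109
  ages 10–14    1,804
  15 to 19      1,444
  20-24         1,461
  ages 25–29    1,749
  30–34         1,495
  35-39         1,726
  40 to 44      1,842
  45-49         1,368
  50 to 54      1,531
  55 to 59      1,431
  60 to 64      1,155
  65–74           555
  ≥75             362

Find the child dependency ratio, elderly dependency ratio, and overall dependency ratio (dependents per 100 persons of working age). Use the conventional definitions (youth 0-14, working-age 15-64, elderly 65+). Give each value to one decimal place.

Youth dependency ratio: 40.8
Old-age dependency ratio: 6.0
Total dependency ratio: 46.8

0–14: 2,284 + 2,109 + 1,804 = 6,197
15–64: 1,444 + 1,461 + 1,749 + 1,495 + 1,726 + 1,842 + 1,368 + 1,531 + 1,431 + 1,155 = 15,202
65+: 555 + 362 = 917
Youth dependency ratio = 6,197 / 15,202 × 100 = 40.8
Old-age dependency ratio = 917 / 15,202 × 100 = 6.0
Total dependency ratio = (6,197 + 917) / 15,202 × 100 = 7,114 / 15,202 × 100 = 46.8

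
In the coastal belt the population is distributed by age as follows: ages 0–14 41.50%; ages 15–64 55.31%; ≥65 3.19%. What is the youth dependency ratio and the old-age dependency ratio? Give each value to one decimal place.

Youth dependency ratio: 75.0
Old-age dependency ratio: 5.8

Youth dependency ratio = 41.50 / 55.31 × 100 = 75.0
Old-age dependency ratio = 3.19 / 55.31 × 100 = 5.8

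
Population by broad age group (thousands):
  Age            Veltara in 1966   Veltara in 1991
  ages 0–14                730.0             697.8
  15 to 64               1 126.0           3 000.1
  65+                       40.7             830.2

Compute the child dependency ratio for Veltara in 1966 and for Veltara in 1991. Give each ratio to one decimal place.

Veltara in 1966: 64.8
Veltara in 1991: 23.3

Veltara in 1966: 730.0 / 1 126.0 × 100 = 64.8
Veltara in 1991: 697.8 / 3 000.1 × 100 = 23.3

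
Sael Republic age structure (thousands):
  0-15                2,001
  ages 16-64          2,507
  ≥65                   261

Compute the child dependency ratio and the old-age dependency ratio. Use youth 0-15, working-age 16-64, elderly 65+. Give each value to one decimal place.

Youth dependency ratio = 2,001 / 2,507 × 100 = 79.8
Old-age dependency ratio = 261 / 2,507 × 100 = 10.4

Youth dependency ratio: 79.8
Old-age dependency ratio: 10.4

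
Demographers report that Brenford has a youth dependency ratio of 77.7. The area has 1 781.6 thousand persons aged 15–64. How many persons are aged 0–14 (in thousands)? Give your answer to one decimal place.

Youth dependency ratio = youth / working-age × 100
77.7 = Y / 1 781.6 × 100
⇒ 1 384.3

Aged 0–14: 1 384.3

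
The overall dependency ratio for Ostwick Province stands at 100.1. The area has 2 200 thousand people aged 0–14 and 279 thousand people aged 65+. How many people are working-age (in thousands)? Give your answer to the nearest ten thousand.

Total dependency ratio = (youth + elderly) / working-age × 100
100.1 = (2 200 + 279) / W × 100
⇒ 2 480

Working-age: 2 480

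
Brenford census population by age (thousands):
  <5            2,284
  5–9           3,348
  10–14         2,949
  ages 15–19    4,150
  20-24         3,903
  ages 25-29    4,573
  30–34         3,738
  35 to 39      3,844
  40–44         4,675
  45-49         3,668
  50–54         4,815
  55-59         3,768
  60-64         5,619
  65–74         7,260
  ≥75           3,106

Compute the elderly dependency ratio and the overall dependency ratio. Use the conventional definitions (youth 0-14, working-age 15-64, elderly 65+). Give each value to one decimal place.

Old-age dependency ratio: 24.2
Total dependency ratio: 44.3

0–14: 2,284 + 3,348 + 2,949 = 8,581
15–64: 4,150 + 3,903 + 4,573 + 3,738 + 3,844 + 4,675 + 3,668 + 4,815 + 3,768 + 5,619 = 42,753
65+: 7,260 + 3,106 = 10,366
Old-age dependency ratio = 10,366 / 42,753 × 100 = 24.2
Total dependency ratio = (8,581 + 10,366) / 42,753 × 100 = 18,947 / 42,753 × 100 = 44.3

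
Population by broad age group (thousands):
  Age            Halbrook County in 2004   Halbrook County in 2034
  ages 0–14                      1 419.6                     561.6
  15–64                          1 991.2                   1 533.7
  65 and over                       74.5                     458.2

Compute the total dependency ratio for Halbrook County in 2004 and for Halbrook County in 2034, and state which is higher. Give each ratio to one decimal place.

Halbrook County in 2004: (1 419.6 + 74.5) / 1 991.2 × 100 = 1 494.1 / 1 991.2 × 100 = 75.0
Halbrook County in 2034: (561.6 + 458.2) / 1 533.7 × 100 = 1 019.8 / 1 533.7 × 100 = 66.5

Halbrook County in 2004: 75.0
Halbrook County in 2034: 66.5
Higher: Halbrook County in 2004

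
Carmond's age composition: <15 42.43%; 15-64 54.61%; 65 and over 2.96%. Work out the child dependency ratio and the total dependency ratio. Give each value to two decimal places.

Youth dependency ratio = 42.43 / 54.61 × 100 = 77.70
Total dependency ratio = (42.43 + 2.96) / 54.61 × 100 = 45.39 / 54.61 × 100 = 83.12

Youth dependency ratio: 77.70
Total dependency ratio: 83.12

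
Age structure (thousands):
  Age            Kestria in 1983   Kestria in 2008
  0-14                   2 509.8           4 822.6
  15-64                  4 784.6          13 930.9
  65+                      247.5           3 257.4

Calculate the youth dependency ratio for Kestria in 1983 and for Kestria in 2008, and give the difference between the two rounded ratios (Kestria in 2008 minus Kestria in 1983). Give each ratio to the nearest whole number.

Kestria in 1983: 2 509.8 / 4 784.6 × 100 = 52
Kestria in 2008: 4 822.6 / 13 930.9 × 100 = 35

Kestria in 1983: 52
Kestria in 2008: 35
Difference: -17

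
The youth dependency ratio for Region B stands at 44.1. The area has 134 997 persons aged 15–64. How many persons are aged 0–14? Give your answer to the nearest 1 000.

Youth dependency ratio = youth / working-age × 100
44.1 = Y / 134 997 × 100
⇒ 60 000

Aged 0–14: 60 000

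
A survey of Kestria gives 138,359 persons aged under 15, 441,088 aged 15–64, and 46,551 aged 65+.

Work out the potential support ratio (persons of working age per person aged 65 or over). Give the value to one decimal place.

Potential support ratio = 441,088 / 46,551 = 9.5

Potential support ratio: 9.5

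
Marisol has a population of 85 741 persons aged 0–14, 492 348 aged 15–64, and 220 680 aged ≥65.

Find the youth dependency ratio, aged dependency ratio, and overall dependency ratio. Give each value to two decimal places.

Youth dependency ratio = 85 741 / 492 348 × 100 = 17.41
Old-age dependency ratio = 220 680 / 492 348 × 100 = 44.82
Total dependency ratio = (85 741 + 220 680) / 492 348 × 100 = 306 421 / 492 348 × 100 = 62.24

Youth dependency ratio: 17.41
Old-age dependency ratio: 44.82
Total dependency ratio: 62.24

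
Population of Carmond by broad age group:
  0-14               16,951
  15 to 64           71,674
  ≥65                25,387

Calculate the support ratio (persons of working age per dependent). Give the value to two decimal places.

Support ratio: 1.69

Support ratio = 71,674 / (16,951 + 25,387) = 71,674 / 42,338 = 1.69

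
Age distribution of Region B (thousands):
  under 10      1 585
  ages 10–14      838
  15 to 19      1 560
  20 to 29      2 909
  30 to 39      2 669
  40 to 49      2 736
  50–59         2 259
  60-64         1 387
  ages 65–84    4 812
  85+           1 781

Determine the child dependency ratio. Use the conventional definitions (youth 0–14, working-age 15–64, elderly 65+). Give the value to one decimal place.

Youth dependency ratio: 17.9

0–14: 1 585 + 838 = 2 423
15–64: 1 560 + 2 909 + 2 669 + 2 736 + 2 259 + 1 387 = 13 520
65+: 4 812 + 1 781 = 6 593
Youth dependency ratio = 2 423 / 13 520 × 100 = 17.9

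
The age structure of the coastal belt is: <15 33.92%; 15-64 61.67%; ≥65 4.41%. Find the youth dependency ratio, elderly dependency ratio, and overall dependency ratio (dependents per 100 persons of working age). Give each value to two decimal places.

Youth dependency ratio = 33.92 / 61.67 × 100 = 55.00
Old-age dependency ratio = 4.41 / 61.67 × 100 = 7.15
Total dependency ratio = (33.92 + 4.41) / 61.67 × 100 = 38.33 / 61.67 × 100 = 62.15

Youth dependency ratio: 55.00
Old-age dependency ratio: 7.15
Total dependency ratio: 62.15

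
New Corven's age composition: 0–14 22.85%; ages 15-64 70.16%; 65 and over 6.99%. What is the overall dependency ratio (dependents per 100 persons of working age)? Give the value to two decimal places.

Total dependency ratio: 42.53

Total dependency ratio = (22.85 + 6.99) / 70.16 × 100 = 29.84 / 70.16 × 100 = 42.53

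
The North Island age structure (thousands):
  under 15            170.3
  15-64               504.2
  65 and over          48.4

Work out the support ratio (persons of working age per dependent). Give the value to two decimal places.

Support ratio = 504.2 / (170.3 + 48.4) = 504.2 / 218.7 = 2.31

Support ratio: 2.31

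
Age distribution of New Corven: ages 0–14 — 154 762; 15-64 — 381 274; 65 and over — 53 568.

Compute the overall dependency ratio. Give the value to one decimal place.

Total dependency ratio = (154 762 + 53 568) / 381 274 × 100 = 208 330 / 381 274 × 100 = 54.6

Total dependency ratio: 54.6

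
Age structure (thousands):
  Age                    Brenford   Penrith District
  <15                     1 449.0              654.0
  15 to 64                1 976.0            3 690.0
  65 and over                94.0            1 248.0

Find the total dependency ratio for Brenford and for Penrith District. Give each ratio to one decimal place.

Brenford: (1 449.0 + 94.0) / 1 976.0 × 100 = 1 543.0 / 1 976.0 × 100 = 78.1
Penrith District: (654.0 + 1 248.0) / 3 690.0 × 100 = 1 902.0 / 3 690.0 × 100 = 51.5

Brenford: 78.1
Penrith District: 51.5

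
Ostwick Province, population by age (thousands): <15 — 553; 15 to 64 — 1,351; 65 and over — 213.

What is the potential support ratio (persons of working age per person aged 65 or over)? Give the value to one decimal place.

Potential support ratio: 6.3

Potential support ratio = 1,351 / 213 = 6.3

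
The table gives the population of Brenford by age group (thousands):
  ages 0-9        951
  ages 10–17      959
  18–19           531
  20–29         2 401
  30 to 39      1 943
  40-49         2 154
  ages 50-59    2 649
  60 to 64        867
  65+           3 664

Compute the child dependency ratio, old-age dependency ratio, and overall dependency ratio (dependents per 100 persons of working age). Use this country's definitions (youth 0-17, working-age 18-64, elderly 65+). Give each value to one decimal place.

0–17: 951 + 959 = 1 910
18–64: 531 + 2 401 + 1 943 + 2 154 + 2 649 + 867 = 10 545
65+: 3 664
Youth dependency ratio = 1 910 / 10 545 × 100 = 18.1
Old-age dependency ratio = 3 664 / 10 545 × 100 = 34.7
Total dependency ratio = (1 910 + 3 664) / 10 545 × 100 = 5 574 / 10 545 × 100 = 52.9

Youth dependency ratio: 18.1
Old-age dependency ratio: 34.7
Total dependency ratio: 52.9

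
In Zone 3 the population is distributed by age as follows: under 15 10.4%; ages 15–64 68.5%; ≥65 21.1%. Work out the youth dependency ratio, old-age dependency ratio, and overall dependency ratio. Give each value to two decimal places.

Youth dependency ratio = 10.4 / 68.5 × 100 = 15.18
Old-age dependency ratio = 21.1 / 68.5 × 100 = 30.80
Total dependency ratio = (10.4 + 21.1) / 68.5 × 100 = 31.5 / 68.5 × 100 = 45.99

Youth dependency ratio: 15.18
Old-age dependency ratio: 30.80
Total dependency ratio: 45.99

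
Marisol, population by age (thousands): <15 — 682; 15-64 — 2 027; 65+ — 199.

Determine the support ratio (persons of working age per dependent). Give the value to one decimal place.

Support ratio: 2.3

Support ratio = 2 027 / (682 + 199) = 2 027 / 881 = 2.3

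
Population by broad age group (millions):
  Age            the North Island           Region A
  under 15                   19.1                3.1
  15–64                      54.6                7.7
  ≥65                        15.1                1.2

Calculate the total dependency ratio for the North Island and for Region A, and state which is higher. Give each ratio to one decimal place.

the North Island: (19.1 + 15.1) / 54.6 × 100 = 34.2 / 54.6 × 100 = 62.6
Region A: (3.1 + 1.2) / 7.7 × 100 = 4.3 / 7.7 × 100 = 55.8

the North Island: 62.6
Region A: 55.8
Higher: the North Island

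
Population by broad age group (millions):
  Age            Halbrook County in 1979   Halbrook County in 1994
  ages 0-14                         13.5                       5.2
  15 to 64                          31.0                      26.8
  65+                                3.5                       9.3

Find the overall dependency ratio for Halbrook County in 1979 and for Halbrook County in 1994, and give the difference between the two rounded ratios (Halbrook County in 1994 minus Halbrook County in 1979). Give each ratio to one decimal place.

Halbrook County in 1979: 54.8
Halbrook County in 1994: 54.1
Difference: -0.7

Halbrook County in 1979: (13.5 + 3.5) / 31.0 × 100 = 17.0 / 31.0 × 100 = 54.8
Halbrook County in 1994: (5.2 + 9.3) / 26.8 × 100 = 14.5 / 26.8 × 100 = 54.1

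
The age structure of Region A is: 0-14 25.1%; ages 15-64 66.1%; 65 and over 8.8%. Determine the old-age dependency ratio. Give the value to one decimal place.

Old-age dependency ratio: 13.3

Old-age dependency ratio = 8.8 / 66.1 × 100 = 13.3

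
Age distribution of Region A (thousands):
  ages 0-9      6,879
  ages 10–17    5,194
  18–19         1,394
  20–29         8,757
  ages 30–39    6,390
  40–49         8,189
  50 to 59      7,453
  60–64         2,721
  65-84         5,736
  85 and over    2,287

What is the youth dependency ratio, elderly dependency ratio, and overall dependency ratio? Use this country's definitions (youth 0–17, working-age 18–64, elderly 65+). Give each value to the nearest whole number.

0–17: 6,879 + 5,194 = 12,073
18–64: 1,394 + 8,757 + 6,390 + 8,189 + 7,453 + 2,721 = 34,904
65+: 5,736 + 2,287 = 8,023
Youth dependency ratio = 12,073 / 34,904 × 100 = 35
Old-age dependency ratio = 8,023 / 34,904 × 100 = 23
Total dependency ratio = (12,073 + 8,023) / 34,904 × 100 = 20,096 / 34,904 × 100 = 58

Youth dependency ratio: 35
Old-age dependency ratio: 23
Total dependency ratio: 58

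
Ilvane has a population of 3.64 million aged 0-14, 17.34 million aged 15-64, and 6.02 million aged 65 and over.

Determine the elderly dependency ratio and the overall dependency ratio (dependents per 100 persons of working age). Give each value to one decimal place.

Old-age dependency ratio: 34.7
Total dependency ratio: 55.7

Old-age dependency ratio = 6.02 / 17.34 × 100 = 34.7
Total dependency ratio = (3.64 + 6.02) / 17.34 × 100 = 9.66 / 17.34 × 100 = 55.7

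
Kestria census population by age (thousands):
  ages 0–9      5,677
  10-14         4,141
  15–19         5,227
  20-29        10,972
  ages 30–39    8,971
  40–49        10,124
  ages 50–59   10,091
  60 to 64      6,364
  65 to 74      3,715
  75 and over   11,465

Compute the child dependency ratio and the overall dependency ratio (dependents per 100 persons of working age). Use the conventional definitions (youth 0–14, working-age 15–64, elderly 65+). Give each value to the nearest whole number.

0–14: 5,677 + 4,141 = 9,818
15–64: 5,227 + 10,972 + 8,971 + 10,124 + 10,091 + 6,364 = 51,749
65+: 3,715 + 11,465 = 15,180
Youth dependency ratio = 9,818 / 51,749 × 100 = 19
Total dependency ratio = (9,818 + 15,180) / 51,749 × 100 = 24,998 / 51,749 × 100 = 48

Youth dependency ratio: 19
Total dependency ratio: 48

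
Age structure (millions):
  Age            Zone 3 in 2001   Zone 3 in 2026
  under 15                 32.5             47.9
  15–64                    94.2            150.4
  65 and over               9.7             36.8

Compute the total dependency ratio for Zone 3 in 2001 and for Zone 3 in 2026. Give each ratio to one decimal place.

Zone 3 in 2001: 44.8
Zone 3 in 2026: 56.3

Zone 3 in 2001: (32.5 + 9.7) / 94.2 × 100 = 42.2 / 94.2 × 100 = 44.8
Zone 3 in 2026: (47.9 + 36.8) / 150.4 × 100 = 84.7 / 150.4 × 100 = 56.3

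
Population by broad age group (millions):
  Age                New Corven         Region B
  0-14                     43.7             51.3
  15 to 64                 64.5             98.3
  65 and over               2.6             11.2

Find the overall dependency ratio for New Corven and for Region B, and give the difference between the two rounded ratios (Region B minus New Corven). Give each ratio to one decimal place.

New Corven: 71.8
Region B: 63.6
Difference: -8.2

New Corven: (43.7 + 2.6) / 64.5 × 100 = 46.3 / 64.5 × 100 = 71.8
Region B: (51.3 + 11.2) / 98.3 × 100 = 62.5 / 98.3 × 100 = 63.6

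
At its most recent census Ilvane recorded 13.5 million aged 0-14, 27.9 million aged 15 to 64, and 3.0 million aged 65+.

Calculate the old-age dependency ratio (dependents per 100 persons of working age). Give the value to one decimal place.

Old-age dependency ratio: 10.8

Old-age dependency ratio = 3.0 / 27.9 × 100 = 10.8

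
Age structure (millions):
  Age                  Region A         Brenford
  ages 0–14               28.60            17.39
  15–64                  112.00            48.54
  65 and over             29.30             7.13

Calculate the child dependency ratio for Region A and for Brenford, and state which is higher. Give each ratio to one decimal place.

Region A: 25.5
Brenford: 35.8
Higher: Brenford

Region A: 28.60 / 112.00 × 100 = 25.5
Brenford: 17.39 / 48.54 × 100 = 35.8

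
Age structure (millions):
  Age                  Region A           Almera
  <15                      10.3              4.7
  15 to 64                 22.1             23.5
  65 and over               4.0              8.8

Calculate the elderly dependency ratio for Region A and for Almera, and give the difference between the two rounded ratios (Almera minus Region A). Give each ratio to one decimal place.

Region A: 18.1
Almera: 37.4
Difference: +19.3

Region A: 4.0 / 22.1 × 100 = 18.1
Almera: 8.8 / 23.5 × 100 = 37.4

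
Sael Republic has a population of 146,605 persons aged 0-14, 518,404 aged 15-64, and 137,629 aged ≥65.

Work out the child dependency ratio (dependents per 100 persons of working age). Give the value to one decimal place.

Youth dependency ratio = 146,605 / 518,404 × 100 = 28.3

Youth dependency ratio: 28.3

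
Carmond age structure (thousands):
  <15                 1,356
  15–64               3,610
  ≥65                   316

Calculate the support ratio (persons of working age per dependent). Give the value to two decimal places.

Support ratio: 2.16

Support ratio = 3,610 / (1,356 + 316) = 3,610 / 1,672 = 2.16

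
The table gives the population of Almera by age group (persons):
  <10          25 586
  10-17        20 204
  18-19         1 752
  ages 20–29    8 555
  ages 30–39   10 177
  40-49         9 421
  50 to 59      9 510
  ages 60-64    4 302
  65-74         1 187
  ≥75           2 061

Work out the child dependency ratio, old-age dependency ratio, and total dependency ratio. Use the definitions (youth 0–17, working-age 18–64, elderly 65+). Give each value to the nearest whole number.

Youth dependency ratio: 105
Old-age dependency ratio: 7
Total dependency ratio: 112

0–17: 25 586 + 20 204 = 45 790
18–64: 1 752 + 8 555 + 10 177 + 9 421 + 9 510 + 4 302 = 43 717
65+: 1 187 + 2 061 = 3 248
Youth dependency ratio = 45 790 / 43 717 × 100 = 105
Old-age dependency ratio = 3 248 / 43 717 × 100 = 7
Total dependency ratio = (45 790 + 3 248) / 43 717 × 100 = 49 038 / 43 717 × 100 = 112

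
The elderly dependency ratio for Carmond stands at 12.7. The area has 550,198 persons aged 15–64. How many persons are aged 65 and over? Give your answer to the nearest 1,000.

Old-age dependency ratio = elderly / working-age × 100
12.7 = E / 550,198 × 100
⇒ 70,000

Aged 65 and over: 70,000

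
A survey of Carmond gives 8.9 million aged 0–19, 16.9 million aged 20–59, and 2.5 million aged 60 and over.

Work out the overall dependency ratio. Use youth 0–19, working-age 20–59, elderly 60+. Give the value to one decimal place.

Total dependency ratio: 67.5

Total dependency ratio = (8.9 + 2.5) / 16.9 × 100 = 11.4 / 16.9 × 100 = 67.5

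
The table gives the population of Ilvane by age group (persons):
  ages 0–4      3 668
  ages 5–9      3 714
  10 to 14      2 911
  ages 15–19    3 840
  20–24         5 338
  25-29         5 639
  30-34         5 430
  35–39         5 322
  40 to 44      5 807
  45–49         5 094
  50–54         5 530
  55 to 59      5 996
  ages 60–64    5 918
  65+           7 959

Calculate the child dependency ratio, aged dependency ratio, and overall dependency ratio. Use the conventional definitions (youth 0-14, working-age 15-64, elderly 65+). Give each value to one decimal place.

Youth dependency ratio: 19.1
Old-age dependency ratio: 14.8
Total dependency ratio: 33.9

0–14: 3 668 + 3 714 + 2 911 = 10 293
15–64: 3 840 + 5 338 + 5 639 + 5 430 + 5 322 + 5 807 + 5 094 + 5 530 + 5 996 + 5 918 = 53 914
65+: 7 959
Youth dependency ratio = 10 293 / 53 914 × 100 = 19.1
Old-age dependency ratio = 7 959 / 53 914 × 100 = 14.8
Total dependency ratio = (10 293 + 7 959) / 53 914 × 100 = 18 252 / 53 914 × 100 = 33.9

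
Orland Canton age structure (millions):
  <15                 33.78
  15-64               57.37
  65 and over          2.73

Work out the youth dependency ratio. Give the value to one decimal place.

Youth dependency ratio: 58.9

Youth dependency ratio = 33.78 / 57.37 × 100 = 58.9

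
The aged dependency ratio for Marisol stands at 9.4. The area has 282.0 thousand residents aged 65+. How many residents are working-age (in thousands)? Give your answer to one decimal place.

Old-age dependency ratio = elderly / working-age × 100
9.4 = 282.0 / W × 100
⇒ 3 000.0

Working-age: 3 000.0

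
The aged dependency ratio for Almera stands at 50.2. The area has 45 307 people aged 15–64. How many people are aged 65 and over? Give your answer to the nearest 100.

Old-age dependency ratio = elderly / working-age × 100
50.2 = E / 45 307 × 100
⇒ 22 700

Aged 65 and over: 22 700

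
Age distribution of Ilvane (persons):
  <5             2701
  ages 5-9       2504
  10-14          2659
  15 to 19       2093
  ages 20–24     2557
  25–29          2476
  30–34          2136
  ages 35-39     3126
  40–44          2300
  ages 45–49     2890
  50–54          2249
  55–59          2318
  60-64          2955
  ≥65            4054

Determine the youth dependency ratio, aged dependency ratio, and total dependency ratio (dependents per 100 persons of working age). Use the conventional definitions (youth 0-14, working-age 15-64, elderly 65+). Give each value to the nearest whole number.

Youth dependency ratio: 31
Old-age dependency ratio: 16
Total dependency ratio: 47

0–14: 2701 + 2504 + 2659 = 7864
15–64: 2093 + 2557 + 2476 + 2136 + 3126 + 2300 + 2890 + 2249 + 2318 + 2955 = 25100
65+: 4054
Youth dependency ratio = 7864 / 25100 × 100 = 31
Old-age dependency ratio = 4054 / 25100 × 100 = 16
Total dependency ratio = (7864 + 4054) / 25100 × 100 = 11918 / 25100 × 100 = 47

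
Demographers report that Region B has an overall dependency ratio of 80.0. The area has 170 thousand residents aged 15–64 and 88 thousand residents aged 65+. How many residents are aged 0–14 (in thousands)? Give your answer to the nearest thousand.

Aged 0–14: 48

Total dependency ratio = (youth + elderly) / working-age × 100
80.0 = (Y + 88) / 170 × 100
⇒ 48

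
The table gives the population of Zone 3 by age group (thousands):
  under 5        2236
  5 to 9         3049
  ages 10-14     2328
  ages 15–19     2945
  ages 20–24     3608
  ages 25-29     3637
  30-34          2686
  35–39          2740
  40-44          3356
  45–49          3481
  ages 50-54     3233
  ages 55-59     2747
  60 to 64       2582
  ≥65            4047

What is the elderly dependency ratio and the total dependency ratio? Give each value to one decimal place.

Old-age dependency ratio: 13.0
Total dependency ratio: 37.6

0–14: 2236 + 3049 + 2328 = 7613
15–64: 2945 + 3608 + 3637 + 2686 + 2740 + 3356 + 3481 + 3233 + 2747 + 2582 = 31015
65+: 4047
Old-age dependency ratio = 4047 / 31015 × 100 = 13.0
Total dependency ratio = (7613 + 4047) / 31015 × 100 = 11660 / 31015 × 100 = 37.6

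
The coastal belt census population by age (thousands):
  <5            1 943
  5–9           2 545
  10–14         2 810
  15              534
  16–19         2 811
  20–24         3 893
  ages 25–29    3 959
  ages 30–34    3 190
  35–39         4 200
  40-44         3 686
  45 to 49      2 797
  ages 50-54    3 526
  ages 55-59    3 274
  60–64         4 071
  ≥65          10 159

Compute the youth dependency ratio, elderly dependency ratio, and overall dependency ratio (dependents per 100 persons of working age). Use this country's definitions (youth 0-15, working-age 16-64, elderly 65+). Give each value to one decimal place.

Youth dependency ratio: 22.1
Old-age dependency ratio: 28.7
Total dependency ratio: 50.8

0–15: 1 943 + 2 545 + 2 810 + 534 = 7 832
16–64: 2 811 + 3 893 + 3 959 + 3 190 + 4 200 + 3 686 + 2 797 + 3 526 + 3 274 + 4 071 = 35 407
65+: 10 159
Youth dependency ratio = 7 832 / 35 407 × 100 = 22.1
Old-age dependency ratio = 10 159 / 35 407 × 100 = 28.7
Total dependency ratio = (7 832 + 10 159) / 35 407 × 100 = 17 991 / 35 407 × 100 = 50.8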